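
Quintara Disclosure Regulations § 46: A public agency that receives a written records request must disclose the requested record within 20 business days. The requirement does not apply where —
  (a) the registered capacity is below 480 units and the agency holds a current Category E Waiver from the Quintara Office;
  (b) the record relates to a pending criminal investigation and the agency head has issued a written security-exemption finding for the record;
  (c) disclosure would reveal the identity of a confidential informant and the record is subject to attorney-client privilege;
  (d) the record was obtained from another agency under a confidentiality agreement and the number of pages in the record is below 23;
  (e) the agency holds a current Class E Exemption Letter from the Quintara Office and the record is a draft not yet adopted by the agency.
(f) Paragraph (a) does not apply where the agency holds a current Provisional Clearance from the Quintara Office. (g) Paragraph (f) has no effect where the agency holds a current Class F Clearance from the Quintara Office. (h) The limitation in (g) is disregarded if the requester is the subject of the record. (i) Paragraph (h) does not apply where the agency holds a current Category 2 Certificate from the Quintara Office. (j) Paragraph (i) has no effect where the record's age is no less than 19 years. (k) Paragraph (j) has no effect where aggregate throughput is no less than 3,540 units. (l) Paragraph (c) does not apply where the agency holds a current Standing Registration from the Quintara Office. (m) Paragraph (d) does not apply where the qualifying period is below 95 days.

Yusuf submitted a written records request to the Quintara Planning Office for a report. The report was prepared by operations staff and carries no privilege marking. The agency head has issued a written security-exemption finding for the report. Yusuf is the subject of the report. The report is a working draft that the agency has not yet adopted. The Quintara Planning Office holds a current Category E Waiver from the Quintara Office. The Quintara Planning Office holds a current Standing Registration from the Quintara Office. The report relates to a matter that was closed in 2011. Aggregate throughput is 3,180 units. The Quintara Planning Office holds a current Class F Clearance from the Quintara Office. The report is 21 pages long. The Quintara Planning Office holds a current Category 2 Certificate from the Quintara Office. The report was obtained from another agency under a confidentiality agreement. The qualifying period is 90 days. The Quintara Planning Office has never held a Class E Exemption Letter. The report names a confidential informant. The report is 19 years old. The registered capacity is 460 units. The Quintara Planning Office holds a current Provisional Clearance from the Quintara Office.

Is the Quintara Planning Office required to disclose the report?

Yes — the Quintara Planning Office must disclose the report.

Exception (a): the registered capacity is 460 units, below the 480 units limit; a current Category E Waiver is held — every condition holds. But applying paragraphs (f)–(k): (f) is triggered — a current Provisional Clearance is held. (g) would limit (f) — a current Class F Clearance is held — but (h) sets (g) aside: (h) operates against (g): Yusuf is the subject of the report. (i) is engaged (a current Category 2 Certificate is held), but is set aside by (j): (j) operates against (i): the record's age is 19 years, meeting the 19 years threshold. (k) does not operate here (aggregate throughput is 3,180 units, short of 3,540 units), so (j) stands. (a) is therefore removed.
Exception (b) fails — the report relates to a closed matter.
Exception (c) fails — the report carries no privilege marking.
Exception (d)'s conditions are all satisfied: the report was obtained under a confidentiality agreement; the number of pages in the record is 21, below the 23 limit. Turning to paragraph (m): (m) operates against (d): the qualifying period is 90 days, below the 95 days limit. (d) is therefore removed.
Exception (e) requires that the agency holds a current Class E Exemption Letter from the Quintara Office; but there is no Class E Exemption Letter in force, so (e) is unavailable.
None of the exceptions is available; § 46 applies in full.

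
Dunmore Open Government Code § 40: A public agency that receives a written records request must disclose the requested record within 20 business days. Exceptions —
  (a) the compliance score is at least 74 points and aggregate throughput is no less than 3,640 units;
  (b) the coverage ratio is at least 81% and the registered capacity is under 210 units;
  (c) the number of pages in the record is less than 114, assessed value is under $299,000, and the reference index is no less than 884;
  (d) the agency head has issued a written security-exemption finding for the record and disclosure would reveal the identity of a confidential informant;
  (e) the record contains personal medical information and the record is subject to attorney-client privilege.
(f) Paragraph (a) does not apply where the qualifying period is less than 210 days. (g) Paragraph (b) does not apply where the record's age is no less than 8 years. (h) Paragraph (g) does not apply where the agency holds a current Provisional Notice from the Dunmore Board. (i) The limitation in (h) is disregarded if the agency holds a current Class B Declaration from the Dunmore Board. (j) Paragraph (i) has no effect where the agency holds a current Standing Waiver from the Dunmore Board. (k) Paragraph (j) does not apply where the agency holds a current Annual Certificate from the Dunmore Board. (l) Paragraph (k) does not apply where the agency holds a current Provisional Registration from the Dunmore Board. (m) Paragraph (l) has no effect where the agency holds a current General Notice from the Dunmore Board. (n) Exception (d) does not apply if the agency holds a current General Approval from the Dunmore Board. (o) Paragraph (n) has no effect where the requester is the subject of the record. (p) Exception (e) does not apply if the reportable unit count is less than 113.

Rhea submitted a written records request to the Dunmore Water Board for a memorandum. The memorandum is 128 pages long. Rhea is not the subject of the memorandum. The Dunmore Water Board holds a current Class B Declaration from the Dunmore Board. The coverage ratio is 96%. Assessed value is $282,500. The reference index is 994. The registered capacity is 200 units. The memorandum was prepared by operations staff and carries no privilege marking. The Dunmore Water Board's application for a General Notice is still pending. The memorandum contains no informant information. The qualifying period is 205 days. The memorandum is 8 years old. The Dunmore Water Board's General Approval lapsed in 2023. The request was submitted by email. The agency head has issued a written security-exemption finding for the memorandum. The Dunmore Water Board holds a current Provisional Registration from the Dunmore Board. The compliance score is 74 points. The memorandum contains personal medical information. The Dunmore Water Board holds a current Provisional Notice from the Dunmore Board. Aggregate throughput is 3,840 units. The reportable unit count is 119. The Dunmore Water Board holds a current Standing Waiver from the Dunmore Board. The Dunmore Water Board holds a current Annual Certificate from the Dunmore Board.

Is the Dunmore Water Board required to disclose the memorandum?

No — exception (b) applies; the Dunmore Water Board is not required to disclose the memorandum.

All of (a)'s requirements are met (the compliance score is 74 points, meeting the 74 points threshold; aggregate throughput is 3,840 units, meeting the 3,640 units threshold). Turning to paragraph (f): (f) is engaged — the qualifying period is 205 days, less than the 210 days limit. (a) is therefore removed.
Exception (b)'s conditions are all satisfied: the coverage ratio is 96%, meeting the 81% threshold; the registered capacity is 200 units, under the 210 units limit. Applying paragraphs (g)–(m): (g) is engaged (the record's age is 8 years, meeting the 8 years threshold), but is set aside by (h): (h) operates against (g): a current Provisional Notice is held. (i) applies (a current Class B Declaration is held), but is overridden by (j): (j) operates against (i): a current Standing Waiver is held. (k) is triggered (a current Annual Certificate is held), but is displaced by (l): (l) is triggered — a current Provisional Registration is held. (m), which would lift (l), does not operate here — there is no General Notice in force. (b) remains available.
Exception (c) does not apply: the number of pages in the record is 128, not less than 114.
Exception (d) fails — the memorandum contains no informant information.
Exception (e) fails — the memorandum carries no privilege marking.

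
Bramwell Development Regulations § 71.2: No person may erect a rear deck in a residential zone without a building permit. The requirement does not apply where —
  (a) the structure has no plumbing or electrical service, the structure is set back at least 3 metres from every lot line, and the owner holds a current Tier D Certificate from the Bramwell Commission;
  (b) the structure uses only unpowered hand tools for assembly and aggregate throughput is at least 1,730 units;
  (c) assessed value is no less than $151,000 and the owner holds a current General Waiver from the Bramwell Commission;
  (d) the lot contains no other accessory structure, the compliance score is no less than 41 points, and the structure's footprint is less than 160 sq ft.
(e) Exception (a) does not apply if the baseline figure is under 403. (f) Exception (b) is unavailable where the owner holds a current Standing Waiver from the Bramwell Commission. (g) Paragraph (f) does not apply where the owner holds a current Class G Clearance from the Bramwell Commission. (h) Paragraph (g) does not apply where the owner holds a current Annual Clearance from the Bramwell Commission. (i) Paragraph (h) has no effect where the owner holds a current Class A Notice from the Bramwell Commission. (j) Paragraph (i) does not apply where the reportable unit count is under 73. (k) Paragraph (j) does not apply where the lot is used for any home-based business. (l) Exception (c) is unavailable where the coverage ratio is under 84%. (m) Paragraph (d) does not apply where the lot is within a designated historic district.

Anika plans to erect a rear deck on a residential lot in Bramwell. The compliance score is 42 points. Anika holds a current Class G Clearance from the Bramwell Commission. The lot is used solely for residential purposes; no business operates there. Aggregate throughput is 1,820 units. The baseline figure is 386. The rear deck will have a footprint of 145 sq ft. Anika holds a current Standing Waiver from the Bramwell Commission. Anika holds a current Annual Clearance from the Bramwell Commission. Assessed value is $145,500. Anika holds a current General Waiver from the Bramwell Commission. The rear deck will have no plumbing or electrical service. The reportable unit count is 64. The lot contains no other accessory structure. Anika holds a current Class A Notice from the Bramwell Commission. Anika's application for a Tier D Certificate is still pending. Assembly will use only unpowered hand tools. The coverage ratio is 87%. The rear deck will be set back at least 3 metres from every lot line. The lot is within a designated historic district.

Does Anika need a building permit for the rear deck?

Yes — Anika must obtain a building permit.

Exception (a) does not apply: there is no Tier D Certificate in force.
Exception (b)'s conditions are all satisfied: assembly uses only hand tools; aggregate throughput is 1,820 units, meeting the 1,730 units threshold. But applying paragraphs (f)–(k): (f) is engaged — a current Standing Waiver is held. (g) would limit (f) — a current Class G Clearance is held — but (h) sets (g) aside: (h) operates — a current Annual Clearance is held. (i) would limit (h) — a current Class A Notice is held — but (j) sets (i) aside: (j) operates against (i): the reportable unit count is 64, under the 73 limit. (k), which would lift (j), is not engaged — the lot is solely residential. (b) is therefore removed.
Exception (c) requires that assessed value is no less than $151,000; but assessed value is $145,500, short of $151,000, so (c) is unavailable.
Exception (d): the lot has no other accessory structure; the compliance score is 42 points, meeting the 41 points threshold; the structure's footprint is 145 sq ft, less than the 160 sq ft limit — every condition holds. However, paragraph (m) must be considered: (m) is engaged — the lot is in a historic district. Exception (d) does not apply.
None of the exceptions is available; § 71.2 applies in full.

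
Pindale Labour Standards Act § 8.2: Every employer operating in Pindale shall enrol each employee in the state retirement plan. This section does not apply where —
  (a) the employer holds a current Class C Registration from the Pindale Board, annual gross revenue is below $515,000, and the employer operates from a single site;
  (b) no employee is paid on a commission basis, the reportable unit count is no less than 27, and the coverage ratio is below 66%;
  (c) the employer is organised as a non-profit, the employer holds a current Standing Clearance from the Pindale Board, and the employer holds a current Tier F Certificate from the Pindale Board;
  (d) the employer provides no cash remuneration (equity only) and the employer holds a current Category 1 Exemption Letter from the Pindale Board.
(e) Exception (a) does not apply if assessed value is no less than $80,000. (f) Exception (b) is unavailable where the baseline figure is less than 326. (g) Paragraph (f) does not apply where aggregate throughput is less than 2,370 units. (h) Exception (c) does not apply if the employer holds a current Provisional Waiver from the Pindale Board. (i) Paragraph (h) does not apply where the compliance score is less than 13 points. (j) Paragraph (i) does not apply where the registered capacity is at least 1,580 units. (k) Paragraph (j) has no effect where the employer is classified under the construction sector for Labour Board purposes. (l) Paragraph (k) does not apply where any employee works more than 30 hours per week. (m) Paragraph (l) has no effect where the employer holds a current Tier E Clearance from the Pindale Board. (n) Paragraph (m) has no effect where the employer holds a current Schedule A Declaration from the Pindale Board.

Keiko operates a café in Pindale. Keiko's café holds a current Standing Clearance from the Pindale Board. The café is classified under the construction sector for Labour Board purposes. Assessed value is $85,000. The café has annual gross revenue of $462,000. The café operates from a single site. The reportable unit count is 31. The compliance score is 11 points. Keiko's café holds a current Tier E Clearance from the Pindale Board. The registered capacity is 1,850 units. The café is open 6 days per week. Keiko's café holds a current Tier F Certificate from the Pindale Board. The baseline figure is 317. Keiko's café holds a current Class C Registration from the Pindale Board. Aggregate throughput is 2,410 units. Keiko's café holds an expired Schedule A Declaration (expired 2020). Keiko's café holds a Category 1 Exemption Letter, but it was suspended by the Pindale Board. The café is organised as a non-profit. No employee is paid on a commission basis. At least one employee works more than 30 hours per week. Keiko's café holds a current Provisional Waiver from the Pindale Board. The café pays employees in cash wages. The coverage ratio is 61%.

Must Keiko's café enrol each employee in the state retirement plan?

No — exception (c) applies; Keiko's café is not required to enrol each employee in the state retirement plan.

Exception (a)'s conditions are all satisfied: a current Class C Registration is held; annual gross revenue is $462,000, below the $515,000 limit; the employer operates from a single site. However, paragraph (e) must be considered: (e) is engaged — assessed value is $85,000, meeting the $80,000 threshold. Exception (a) does not apply.
Exception (b) is satisfied on its face — no employee is paid on commission; the reportable unit count is 31, meeting the 27 threshold; the coverage ratio is 61%, below the 66% limit. However, paragraphs (f)–(g) must be considered: (f) operates against (b): the baseline figure is 317, less than the 326 limit. (g) does not operate here (aggregate throughput is 2,410 units, not less than 2,370 units), so (f) stands. So (b) is unavailable.
Exception (c): the employer is a non-profit; a current Standing Clearance is held; a current Tier F Certificate is held — every condition holds. As to paragraphs (h)–(n): (h) would limit (c) — a current Provisional Waiver is held — but (i) sets (h) aside: (i) operates against (h): the compliance score is 11 points, less than the 13 points limit. (j) would limit (i) — the registered capacity is 1,850 units, meeting the 1,580 units threshold — but (k) sets (j) aside: (k) applies — the café is classified under the construction sector. (l) would limit (k) — at least one employee exceeds 30 hours/week — but (m) sets (l) aside: (m) operates against (l): a current Tier E Clearance is held. (n) is inapplicable (there is no Schedule A Declaration in force), so (m) stands. (c) remains available.
Exception (d) fails — employees are paid cash wages.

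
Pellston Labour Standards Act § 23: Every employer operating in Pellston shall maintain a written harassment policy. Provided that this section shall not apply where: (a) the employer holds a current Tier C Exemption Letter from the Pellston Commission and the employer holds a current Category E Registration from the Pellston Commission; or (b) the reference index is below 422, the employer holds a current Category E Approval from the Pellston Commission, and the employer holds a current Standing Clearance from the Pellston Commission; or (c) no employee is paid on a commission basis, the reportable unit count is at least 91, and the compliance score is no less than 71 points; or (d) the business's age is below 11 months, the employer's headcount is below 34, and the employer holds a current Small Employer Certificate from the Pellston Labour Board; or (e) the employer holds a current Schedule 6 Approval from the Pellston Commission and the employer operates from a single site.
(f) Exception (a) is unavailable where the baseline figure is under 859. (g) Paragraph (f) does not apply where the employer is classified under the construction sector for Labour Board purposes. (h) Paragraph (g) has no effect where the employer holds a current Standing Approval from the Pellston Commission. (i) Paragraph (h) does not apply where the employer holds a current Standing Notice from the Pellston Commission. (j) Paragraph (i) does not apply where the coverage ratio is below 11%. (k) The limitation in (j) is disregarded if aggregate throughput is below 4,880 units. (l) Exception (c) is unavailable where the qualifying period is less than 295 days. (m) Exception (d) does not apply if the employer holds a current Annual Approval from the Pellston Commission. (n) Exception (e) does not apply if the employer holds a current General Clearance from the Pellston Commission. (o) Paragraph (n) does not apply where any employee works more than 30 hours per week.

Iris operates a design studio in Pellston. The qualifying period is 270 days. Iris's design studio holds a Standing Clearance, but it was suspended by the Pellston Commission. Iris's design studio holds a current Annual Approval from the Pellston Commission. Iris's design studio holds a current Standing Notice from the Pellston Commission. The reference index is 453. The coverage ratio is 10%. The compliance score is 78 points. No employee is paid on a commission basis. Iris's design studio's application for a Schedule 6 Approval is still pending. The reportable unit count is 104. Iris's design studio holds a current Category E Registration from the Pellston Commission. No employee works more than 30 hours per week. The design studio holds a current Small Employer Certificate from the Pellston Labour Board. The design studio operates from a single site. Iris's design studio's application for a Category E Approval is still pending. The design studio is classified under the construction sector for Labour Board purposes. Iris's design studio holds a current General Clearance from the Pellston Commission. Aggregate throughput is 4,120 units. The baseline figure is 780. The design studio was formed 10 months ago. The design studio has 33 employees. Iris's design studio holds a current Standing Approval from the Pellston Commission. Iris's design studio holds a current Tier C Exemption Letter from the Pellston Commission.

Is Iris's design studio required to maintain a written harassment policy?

No — exception (a) applies; Iris's design studio is not required to maintain a written harassment policy.

Exception (a): a current Tier C Exemption Letter is held; a current Category E Registration is held — every condition holds. Under paragraphs (f)–(k): (f) would limit (a) — the baseline figure is 780, under the 859 limit — but (g) sets (f) aside: (g) applies — the design studio is classified under the construction sector. (h) is triggered (a current Standing Approval is held), but is overridden by (i): (i) operates — a current Standing Notice is held. (j) would limit (i) — the coverage ratio is 10%, below the 11% limit — but (k) sets (j) aside: (k) operates — aggregate throughput is 4,120 units, below the 4,880 units limit. (a) remains available.
Exception (b) fails — the reference index is 453, not below 422.
Exception (c) is satisfied on its face — no employee is paid on commission; the reportable unit count is 104, meeting the 91 threshold; the compliance score is 78 points, meeting the 71 points threshold. But applying paragraph (l): (l) operates against (c): the qualifying period is 270 days, less than the 295 days limit. So (c) is unavailable.
Exception (d)'s conditions are all satisfied: the business's age is 10 months, below the 11 months limit; the employer's headcount is 33, below the 34 limit; a current Small Employer Certificate is held. But: (m) operates against (d): a current Annual Approval is held. (d) is therefore removed.
Exception (e) fails — the Schedule 6 Approval is not current.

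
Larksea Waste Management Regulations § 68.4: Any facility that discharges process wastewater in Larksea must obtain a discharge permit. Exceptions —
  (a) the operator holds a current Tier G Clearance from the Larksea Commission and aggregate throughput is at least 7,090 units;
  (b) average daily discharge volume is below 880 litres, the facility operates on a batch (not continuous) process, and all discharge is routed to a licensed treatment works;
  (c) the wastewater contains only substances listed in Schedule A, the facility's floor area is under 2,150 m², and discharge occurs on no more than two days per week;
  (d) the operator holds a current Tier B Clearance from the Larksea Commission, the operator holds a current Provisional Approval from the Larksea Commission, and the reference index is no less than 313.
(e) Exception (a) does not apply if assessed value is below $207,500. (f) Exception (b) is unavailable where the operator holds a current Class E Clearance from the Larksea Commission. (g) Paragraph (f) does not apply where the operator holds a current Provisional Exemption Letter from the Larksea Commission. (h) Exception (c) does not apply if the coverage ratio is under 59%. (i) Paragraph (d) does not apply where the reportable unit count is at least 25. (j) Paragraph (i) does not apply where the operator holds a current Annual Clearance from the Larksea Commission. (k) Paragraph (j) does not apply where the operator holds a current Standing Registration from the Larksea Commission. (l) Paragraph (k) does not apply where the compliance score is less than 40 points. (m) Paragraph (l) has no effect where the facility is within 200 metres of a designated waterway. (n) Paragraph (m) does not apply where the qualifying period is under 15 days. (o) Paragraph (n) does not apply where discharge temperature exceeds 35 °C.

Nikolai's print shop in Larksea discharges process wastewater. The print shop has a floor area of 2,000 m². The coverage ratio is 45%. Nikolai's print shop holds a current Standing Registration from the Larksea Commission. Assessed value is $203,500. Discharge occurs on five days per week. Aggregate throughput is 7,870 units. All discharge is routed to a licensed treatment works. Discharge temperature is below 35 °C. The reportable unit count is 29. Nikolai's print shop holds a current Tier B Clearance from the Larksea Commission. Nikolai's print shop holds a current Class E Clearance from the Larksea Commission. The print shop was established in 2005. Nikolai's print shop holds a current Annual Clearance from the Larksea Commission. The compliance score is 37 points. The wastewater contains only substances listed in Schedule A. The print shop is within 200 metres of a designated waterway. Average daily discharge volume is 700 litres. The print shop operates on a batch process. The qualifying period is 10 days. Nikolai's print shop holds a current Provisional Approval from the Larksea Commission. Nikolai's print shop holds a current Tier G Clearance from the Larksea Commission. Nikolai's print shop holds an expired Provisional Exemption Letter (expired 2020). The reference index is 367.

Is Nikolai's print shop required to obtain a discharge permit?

No — exception (d) applies; Nikolai's print shop is not required to obtain a discharge permit.

Exception (a): a current Tier G Clearance is held; aggregate throughput is 7,870 units, meeting the 7,090 units threshold — every condition holds. However, paragraph (e) must be considered: (e) operates against (a): assessed value is $203,500, below the $207,500 limit. Exception (a) does not apply.
Exception (b)'s conditions are all satisfied: average daily discharge volume is 700 litres, below the 880 litres limit; the facility operates on a batch process; discharge is routed to a licensed treatment works. However, paragraphs (f)–(g) must be considered: (f) operates against (b): a current Class E Clearance is held. (g), which would lift (f), does not operate here — there is no Provisional Exemption Letter in force. (b) is therefore removed.
Exception (c) requires that discharge occurs on no more than two days per week; but discharge occurs on five days per week, so (c) is unavailable.
Exception (d) is satisfied on its face — a current Tier B Clearance is held; a current Provisional Approval is held; the reference index is 367, meeting the 313 threshold. Considering the limiting provisions: (i) would limit (d) — the reportable unit count is 29, meeting the 25 threshold — but (j) sets (i) aside: (j) operates against (i): a current Annual Clearance is held. (k) would limit (j) — a current Standing Registration is held — but (l) sets (k) aside: (l) operates against (k): the compliance score is 37 points, less than the 40 points limit. (m) applies (the print shop is within 200 m of a designated waterway), but is itself disapplied by (n): (n) is triggered — the qualifying period is 10 days, under the 15 days limit. (o) is not triggered (discharge temperature is below 35 °C), so (n) stands. (d) remains available.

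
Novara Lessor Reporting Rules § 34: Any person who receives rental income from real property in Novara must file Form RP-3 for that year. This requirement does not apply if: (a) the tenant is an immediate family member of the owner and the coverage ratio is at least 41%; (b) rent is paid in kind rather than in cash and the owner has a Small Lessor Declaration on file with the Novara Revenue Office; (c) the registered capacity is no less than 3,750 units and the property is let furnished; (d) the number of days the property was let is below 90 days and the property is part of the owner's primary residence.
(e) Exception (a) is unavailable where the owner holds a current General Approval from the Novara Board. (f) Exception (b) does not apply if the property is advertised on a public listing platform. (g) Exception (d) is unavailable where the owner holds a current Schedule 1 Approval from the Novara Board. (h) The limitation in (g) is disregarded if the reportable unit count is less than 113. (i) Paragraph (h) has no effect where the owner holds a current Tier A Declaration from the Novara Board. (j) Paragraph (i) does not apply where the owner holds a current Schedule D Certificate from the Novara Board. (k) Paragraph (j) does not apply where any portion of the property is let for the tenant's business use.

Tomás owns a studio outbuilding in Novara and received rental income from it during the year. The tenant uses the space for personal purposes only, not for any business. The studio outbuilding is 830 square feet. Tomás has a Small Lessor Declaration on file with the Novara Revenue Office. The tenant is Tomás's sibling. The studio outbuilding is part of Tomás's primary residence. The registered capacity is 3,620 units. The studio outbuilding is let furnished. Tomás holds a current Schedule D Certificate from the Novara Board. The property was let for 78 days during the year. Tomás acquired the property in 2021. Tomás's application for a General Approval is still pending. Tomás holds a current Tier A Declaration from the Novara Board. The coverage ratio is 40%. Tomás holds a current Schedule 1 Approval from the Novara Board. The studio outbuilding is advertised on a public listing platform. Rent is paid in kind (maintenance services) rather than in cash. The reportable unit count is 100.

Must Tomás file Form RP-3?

No — exception (d) applies; Tomás is not required to file Form RP-3.

Exception (a) does not apply: the coverage ratio is 40%, short of 41%.
Exception (b): rent is paid in kind; a Small Lessor Declaration is on file — every condition holds. But: (f) is triggered — the property is publicly advertised. Exception (b) does not apply.
Exception (c) does not apply: the registered capacity is 3,620 units, short of 3,750 units.
Exception (d)'s conditions are all satisfied: the number of days the property was let is 78 days, below the 90 days limit; the studio outbuilding is part of the primary residence. As to paragraphs (g)–(k): (g) would limit (d) — a current Schedule 1 Approval is held — but (h) sets (g) aside: (h) is triggered — the reportable unit count is 100, less than the 113 limit. (i) operates (a current Tier A Declaration is held), but is itself disapplied by (j): (j) operates against (i): a current Schedule D Certificate is held. (k) does not operate here (the space is used for personal purposes only), so (j) stands. (d) remains available.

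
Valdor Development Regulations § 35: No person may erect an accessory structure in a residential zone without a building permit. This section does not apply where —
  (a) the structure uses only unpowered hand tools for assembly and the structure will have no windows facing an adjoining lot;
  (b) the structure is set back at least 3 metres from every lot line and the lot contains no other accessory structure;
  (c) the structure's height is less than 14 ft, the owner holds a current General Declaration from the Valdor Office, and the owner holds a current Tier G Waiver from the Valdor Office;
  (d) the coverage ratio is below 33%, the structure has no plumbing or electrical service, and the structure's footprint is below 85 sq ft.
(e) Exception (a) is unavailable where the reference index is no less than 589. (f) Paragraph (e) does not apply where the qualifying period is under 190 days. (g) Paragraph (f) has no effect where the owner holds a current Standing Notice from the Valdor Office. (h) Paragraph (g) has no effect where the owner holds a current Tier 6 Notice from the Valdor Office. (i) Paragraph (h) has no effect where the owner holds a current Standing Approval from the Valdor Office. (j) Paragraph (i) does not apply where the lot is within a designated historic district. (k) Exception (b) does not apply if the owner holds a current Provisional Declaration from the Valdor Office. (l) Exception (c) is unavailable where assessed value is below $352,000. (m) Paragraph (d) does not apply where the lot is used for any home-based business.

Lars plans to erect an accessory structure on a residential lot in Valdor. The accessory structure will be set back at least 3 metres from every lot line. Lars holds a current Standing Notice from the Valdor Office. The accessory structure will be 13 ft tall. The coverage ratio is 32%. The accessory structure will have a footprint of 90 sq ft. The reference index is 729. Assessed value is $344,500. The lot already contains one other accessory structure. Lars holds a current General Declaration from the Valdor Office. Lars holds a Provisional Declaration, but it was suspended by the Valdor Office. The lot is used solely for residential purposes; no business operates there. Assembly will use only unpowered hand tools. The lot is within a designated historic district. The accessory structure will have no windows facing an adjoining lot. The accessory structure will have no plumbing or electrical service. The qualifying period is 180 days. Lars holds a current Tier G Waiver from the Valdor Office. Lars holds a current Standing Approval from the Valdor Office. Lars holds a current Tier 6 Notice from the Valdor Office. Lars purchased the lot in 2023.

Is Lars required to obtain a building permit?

No — exception (a) applies; Lars does not need a building permit.

Exception (a) is satisfied on its face — assembly uses only hand tools; no windows face an adjoining lot. As to paragraphs (e)–(j): (e) operates (the reference index is 729, meeting the 589 threshold), but is set aside by (f): (f) operates against (e): the qualifying period is 180 days, under the 190 days limit. (g) would limit (f) — a current Standing Notice is held — but (h) sets (g) aside: (h) is engaged — a current Tier 6 Notice is held. (i) is triggered (a current Standing Approval is held), but is set aside by (j): (j) operates against (i): the lot is in a historic district. (a) remains available.
Exception (b) requires that the lot contains no other accessory structure; but the lot already has another accessory structure, so (b) is unavailable.
Exception (c)'s conditions are all satisfied: the structure's height is 13 ft, less than the 14 ft limit; a current General Declaration is held; a current Tier G Waiver is held. But: (l) operates against (c): assessed value is $344,500, below the $352,000 limit. Exception (c) does not apply.
Exception (d) requires that the structure's footprint is below 85 sq ft; but the structure's footprint is 90 sq ft, not below 85 sq ft, so (d) is unavailable.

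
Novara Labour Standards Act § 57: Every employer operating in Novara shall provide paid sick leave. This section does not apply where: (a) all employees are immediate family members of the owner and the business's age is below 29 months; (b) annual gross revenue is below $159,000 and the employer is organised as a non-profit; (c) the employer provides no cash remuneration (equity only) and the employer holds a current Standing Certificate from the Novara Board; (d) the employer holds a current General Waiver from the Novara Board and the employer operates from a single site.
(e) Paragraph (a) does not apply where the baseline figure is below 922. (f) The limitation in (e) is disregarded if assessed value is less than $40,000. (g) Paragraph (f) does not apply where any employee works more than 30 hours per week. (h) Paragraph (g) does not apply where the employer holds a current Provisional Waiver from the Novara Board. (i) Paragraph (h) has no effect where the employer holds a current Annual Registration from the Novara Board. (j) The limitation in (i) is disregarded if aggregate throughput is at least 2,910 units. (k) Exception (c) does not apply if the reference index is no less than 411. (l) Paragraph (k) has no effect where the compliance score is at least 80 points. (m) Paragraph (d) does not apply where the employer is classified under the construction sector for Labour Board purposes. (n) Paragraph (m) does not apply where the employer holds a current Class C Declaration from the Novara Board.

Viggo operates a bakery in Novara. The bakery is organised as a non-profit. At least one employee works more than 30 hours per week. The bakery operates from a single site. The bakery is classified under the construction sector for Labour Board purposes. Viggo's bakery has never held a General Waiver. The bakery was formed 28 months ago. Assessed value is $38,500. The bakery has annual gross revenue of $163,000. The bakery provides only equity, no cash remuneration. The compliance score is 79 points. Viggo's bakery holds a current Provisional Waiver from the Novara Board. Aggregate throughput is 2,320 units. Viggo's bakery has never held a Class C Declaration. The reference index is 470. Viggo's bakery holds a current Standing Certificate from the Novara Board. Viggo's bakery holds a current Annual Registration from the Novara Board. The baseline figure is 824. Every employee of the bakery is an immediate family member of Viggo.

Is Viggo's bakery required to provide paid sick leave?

Yes — Viggo's bakery must provide paid sick leave.

Exception (a)'s conditions are all satisfied: every employee is an immediate family member; the business's age is 28 months, below the 29 months limit. But: (e) is engaged — the baseline figure is 824, below the 922 limit. (f) would limit (e) — assessed value is $38,500, less than the $40,000 limit — but (g) sets (f) aside: (g) applies — at least one employee exceeds 30 hours/week. (h) would limit (g) — a current Provisional Waiver is held — but (i) sets (h) aside: (i) is engaged — a current Annual Registration is held. (j) is not engaged (aggregate throughput is 2,320 units, short of 2,910 units), so (i) stands. So (a) is unavailable.
Exception (b) fails — annual gross revenue is $163,000, not below $159,000.
Exception (c) is satisfied on its face — remuneration is equity-only; a current Standing Certificate is held. Turning to paragraphs (k)–(l): (k) operates against (c): the reference index is 470, meeting the 411 threshold. (l) is not engaged (the compliance score is 79 points, short of 80 points), so (k) stands. (c) is therefore removed.
Exception (d) does not apply: no current General Waiver is held.
No exception applies. The general rule governs.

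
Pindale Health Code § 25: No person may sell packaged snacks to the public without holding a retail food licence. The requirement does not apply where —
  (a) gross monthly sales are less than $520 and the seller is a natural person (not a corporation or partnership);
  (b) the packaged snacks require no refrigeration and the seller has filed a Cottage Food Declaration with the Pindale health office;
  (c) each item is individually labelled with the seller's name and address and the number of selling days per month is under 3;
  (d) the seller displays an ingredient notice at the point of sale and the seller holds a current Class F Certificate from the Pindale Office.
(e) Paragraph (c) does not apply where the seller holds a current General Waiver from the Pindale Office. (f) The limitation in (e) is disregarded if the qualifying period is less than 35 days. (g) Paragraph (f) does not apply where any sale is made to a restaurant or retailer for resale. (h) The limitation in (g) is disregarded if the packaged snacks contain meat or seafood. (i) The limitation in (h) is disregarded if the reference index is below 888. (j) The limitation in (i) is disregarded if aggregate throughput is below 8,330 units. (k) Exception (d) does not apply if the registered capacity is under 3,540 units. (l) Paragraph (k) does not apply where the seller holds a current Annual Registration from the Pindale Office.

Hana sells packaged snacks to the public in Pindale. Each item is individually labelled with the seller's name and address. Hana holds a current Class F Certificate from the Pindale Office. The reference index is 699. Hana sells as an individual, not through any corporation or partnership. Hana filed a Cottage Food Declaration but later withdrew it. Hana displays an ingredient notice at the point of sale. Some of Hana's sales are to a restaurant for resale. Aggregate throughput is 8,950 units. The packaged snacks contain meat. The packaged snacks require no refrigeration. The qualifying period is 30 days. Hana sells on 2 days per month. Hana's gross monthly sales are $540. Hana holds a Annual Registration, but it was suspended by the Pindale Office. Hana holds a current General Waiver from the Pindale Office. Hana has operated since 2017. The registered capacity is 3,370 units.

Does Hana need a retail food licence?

Yes — Hana must hold a retail food licence.

Exception (a) fails — gross monthly sales are $540, not less than $520.
Exception (b) requires that the seller has filed a Cottage Food Declaration with the Pindale health office; but the Cottage Food Declaration was withdrawn, so (b) is unavailable.
Exception (c) is satisfied on its face — items are individually labelled; the number of selling days per month is 2, under the 3 limit. However, paragraphs (e)–(j) must be considered: (e) operates against (c): a current General Waiver is held. (f) is triggered (the qualifying period is 30 days, less than the 35 days limit), but is set aside by (g): (g) operates — some sales are to a restaurant for resale. (h) applies (the packaged snacks contain meat), but is overridden by (i): (i) applies — the reference index is 699, below the 888 limit. (j) is not triggered (aggregate throughput is 8,950 units, not below 8,330 units), so (i) stands. So (c) is unavailable.
All of (d)'s requirements are met (an ingredient notice is displayed; a current Class F Certificate is held). But: (k) operates against (d): the registered capacity is 3,370 units, under the 3,540 units limit. (l) is not triggered (there is no Annual Registration in force), so (k) stands. So (d) is unavailable.
No exception displaces § 25.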